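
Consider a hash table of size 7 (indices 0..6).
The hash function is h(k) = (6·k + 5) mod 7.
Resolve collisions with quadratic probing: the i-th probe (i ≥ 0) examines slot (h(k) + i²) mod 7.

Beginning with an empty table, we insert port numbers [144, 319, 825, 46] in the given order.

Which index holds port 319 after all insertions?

2

144: h=1 -> slot 1
319: h=1, probe 1,2 -> slot 2
825: h=6 -> slot 6
46: h=1, probe 1,2,5 -> slot 5
Table: [∅, 144, 319, ∅, ∅, 46, 825]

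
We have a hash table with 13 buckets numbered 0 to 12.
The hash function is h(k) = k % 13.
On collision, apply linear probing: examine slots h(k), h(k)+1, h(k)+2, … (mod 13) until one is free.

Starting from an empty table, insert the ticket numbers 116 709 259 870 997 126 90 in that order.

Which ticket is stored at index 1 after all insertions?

116: h=12 => slot 12
709: h=7 => slot 7
259: h=12, probe 12,0 => slot 0
870: h=12, probe 12,0,1 => slot 1
997: h=9 => slot 9
126: h=9, probe 9,10 => slot 10
90: h=12, probe 12,0,1,2 => slot 2
Table: [259, 870, 90, ., ., ., ., 709, ., 997, 126, ., 116]

870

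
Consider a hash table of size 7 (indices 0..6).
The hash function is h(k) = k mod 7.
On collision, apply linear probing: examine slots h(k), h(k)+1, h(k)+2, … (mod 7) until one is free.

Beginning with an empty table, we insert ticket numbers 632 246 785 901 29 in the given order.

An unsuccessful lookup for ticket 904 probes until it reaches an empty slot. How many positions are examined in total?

6

632 hashes to 2; slot 2 is free => place at 2.
246 hashes to 1; slot 1 is free => place at 1.
785 hashes to 1; 1,2 taken => place at 3.
901 hashes to 5; slot 5 is free => place at 5.
29 hashes to 1; 1,2,3 taken => place at 4.
Table: [_, 246, 632, 785, 29, 901, _]
Lookup 904: h=1, probe 1,2,3,4,5,6 → slot 6 empty, not found.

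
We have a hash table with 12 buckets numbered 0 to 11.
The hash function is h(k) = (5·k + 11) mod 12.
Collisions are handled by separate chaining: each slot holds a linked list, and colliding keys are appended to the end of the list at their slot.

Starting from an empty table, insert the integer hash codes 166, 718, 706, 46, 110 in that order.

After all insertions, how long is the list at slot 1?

Insert 166: h=1, bucket 1 empty → new chain.
Insert 718: h=1, bucket 1 nonempty → append to chain.
Insert 706: h=1, bucket 1 nonempty → append to chain.
Insert 46: h=1, bucket 1 nonempty → append to chain.
Insert 110: h=9, bucket 9 empty → new chain.
Final buckets:
0: _
1: 166 -> 718 -> 706 -> 46
2: _
3: _
4: _
5: _
6: _
7: _
8: _
9: 110
10: _
11: _

4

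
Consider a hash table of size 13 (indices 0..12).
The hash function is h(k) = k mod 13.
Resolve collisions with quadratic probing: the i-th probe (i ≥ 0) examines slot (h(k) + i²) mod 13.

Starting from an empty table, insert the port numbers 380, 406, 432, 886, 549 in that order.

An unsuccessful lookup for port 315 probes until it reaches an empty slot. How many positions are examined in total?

380 hashes to 3; slot 3 is free -> place at 3.
406 hashes to 3; 3 taken -> place at 4.
432 hashes to 3; 3,4 taken -> place at 7.
886 hashes to 2; slot 2 is free -> place at 2.
549 hashes to 3; 3,4,7 taken -> place at 12.
Table: [∅, ∅, 886, 380, 406, ∅, ∅, 432, ∅, ∅, ∅, ∅, 549]
Lookup 315: h=3, probe 3,4,7,12,6 → slot 6 empty, not found.

5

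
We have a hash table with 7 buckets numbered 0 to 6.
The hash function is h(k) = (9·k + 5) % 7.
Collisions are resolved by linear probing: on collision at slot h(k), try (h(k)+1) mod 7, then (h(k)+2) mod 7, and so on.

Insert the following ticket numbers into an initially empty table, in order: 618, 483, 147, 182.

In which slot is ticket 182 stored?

618: h=2 => slot 2
483: h=5 => slot 5
147: h=5, probe 5,6 => slot 6
182: h=5, probe 5,6,0 => slot 0
Table: [182, ∅, 618, ∅, ∅, 483, 147]

0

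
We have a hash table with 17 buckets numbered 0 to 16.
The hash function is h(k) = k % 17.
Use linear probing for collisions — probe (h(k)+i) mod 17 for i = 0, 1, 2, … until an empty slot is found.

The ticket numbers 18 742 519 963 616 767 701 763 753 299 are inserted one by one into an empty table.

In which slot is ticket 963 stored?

12

18 hashes to 1; slot 1 is free => place at 1.
742 hashes to 11; slot 11 is free => place at 11.
519 hashes to 9; slot 9 is free => place at 9.
963 hashes to 11; 11 taken => place at 12.
616 hashes to 4; slot 4 is free => place at 4.
767 hashes to 2; slot 2 is free => place at 2.
701 hashes to 4; 4 taken => place at 5.
763 hashes to 15; slot 15 is free => place at 15.
753 hashes to 5; 5 taken => place at 6.
299 hashes to 10; slot 10 is free => place at 10.
Table: [∅, 18, 767, ∅, 616, 701, 753, ∅, ∅, 519, 299, 742, 963, ∅, ∅, 763, ∅]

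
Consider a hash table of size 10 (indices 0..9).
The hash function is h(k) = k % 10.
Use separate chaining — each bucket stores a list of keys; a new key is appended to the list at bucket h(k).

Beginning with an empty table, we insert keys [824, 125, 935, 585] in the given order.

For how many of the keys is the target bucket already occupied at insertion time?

2

824 -> bucket 4
125 -> bucket 5
935 -> bucket 5 (collision)
585 -> bucket 5 (collision)
Final buckets:
0: ∅
1: ∅
2: ∅
3: ∅
4: 824
5: 125 -> 935 -> 585
6: ∅
7: ∅
8: ∅
9: ∅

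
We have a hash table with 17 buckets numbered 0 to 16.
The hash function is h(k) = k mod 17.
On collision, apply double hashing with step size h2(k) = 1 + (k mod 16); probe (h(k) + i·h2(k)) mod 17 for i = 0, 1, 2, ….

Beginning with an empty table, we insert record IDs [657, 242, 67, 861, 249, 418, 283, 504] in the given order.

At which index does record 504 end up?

3

657 hashes to 11; slot 11 is free -> place at 11.
242 hashes to 4; slot 4 is free -> place at 4.
67 hashes to 16; slot 16 is free -> place at 16.
861 hashes to 11, h2=14; 11 taken -> place at 8.
249 hashes to 11, h2=10; 11,4 taken -> place at 14.
418 hashes to 10; slot 10 is free -> place at 10.
283 hashes to 11, h2=12; 11 taken -> place at 6.
504 hashes to 11, h2=9; 11 taken -> place at 3.
Table: [-, -, -, 504, 242, -, 283, -, 861, -, 418, 657, -, -, 249, -, 67]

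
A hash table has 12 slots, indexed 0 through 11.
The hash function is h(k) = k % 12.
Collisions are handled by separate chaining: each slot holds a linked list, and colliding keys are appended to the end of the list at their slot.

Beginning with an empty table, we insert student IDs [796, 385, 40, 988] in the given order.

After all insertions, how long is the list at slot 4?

796 → bucket 4
385 → bucket 1
40 → bucket 4 (collision)
988 → bucket 4 (collision)
Final buckets:
0: -
1: 385
2: -
3: -
4: 796 -> 40 -> 988
5: -
6: -
7: -
8: -
9: -
10: -
11: -

3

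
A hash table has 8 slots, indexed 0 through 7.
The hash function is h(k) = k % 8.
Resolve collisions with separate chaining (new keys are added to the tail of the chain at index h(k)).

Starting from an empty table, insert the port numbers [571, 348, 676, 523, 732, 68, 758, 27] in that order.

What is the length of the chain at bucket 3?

Insert 571: h=3, bucket 3 empty → new chain.
Insert 348: h=4, bucket 4 empty → new chain.
Insert 676: h=4, bucket 4 nonempty → append to chain.
Insert 523: h=3, bucket 3 nonempty → append to chain.
Insert 732: h=4, bucket 4 nonempty → append to chain.
Insert 68: h=4, bucket 4 nonempty → append to chain.
Insert 758: h=6, bucket 6 empty → new chain.
Insert 27: h=3, bucket 3 nonempty → append to chain.
Final buckets:
0: _
1: _
2: _
3: 571 -> 523 -> 27
4: 348 -> 676 -> 732 -> 68
5: _
6: 758
7: _

3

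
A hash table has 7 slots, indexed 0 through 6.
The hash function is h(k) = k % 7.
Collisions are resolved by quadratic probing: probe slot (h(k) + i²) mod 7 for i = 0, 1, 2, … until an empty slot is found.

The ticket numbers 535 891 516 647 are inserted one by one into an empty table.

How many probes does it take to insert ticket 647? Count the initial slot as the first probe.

2

535 hashes to 3; slot 3 is free => place at 3.
891 hashes to 2; slot 2 is free => place at 2.
516 hashes to 5; slot 5 is free => place at 5.
647 hashes to 3; 3 taken => place at 4.
Table: [∅, ∅, 891, 535, 647, 516, ∅]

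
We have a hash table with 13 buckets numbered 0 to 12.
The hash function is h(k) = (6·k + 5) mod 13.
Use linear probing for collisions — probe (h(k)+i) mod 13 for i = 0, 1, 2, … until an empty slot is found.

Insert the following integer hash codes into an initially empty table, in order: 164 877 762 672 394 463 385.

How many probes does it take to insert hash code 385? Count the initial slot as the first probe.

164: h=1 => slot 1
877: h=2 => slot 2
762: h=1, probe 1,2,3 => slot 3
672: h=7 => slot 7
394: h=3, probe 3,4 => slot 4
463: h=1, probe 1,2,3,4,5 => slot 5
385: h=1, probe 1,2,3,4,5,6 => slot 6
Table: [., 164, 877, 762, 394, 463, 385, 672, ., ., ., ., .]

6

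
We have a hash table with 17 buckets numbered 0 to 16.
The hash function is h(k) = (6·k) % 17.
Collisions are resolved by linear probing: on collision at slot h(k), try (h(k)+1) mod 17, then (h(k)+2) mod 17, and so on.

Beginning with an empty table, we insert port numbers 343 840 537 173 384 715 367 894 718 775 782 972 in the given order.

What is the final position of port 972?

3

Insert 343: h=1, slot 1 empty => index 1.
Insert 840: h=8, slot 8 empty => index 8.
Insert 537: h=9, slot 9 empty => index 9.
Insert 173: h=1, slot 1 occupied => index 2.
Insert 384: h=9, slot 9 occupied => index 10.
Insert 715: h=6, slot 6 empty => index 6.
Insert 367: h=9, slots 9,10 occupied => index 11.
Insert 894: h=9, slots 9,10,11 occupied => index 12.
Insert 718: h=7, slot 7 empty => index 7.
Insert 775: h=9, slots 9,10,11,12 occupied => index 13.
Insert 782: h=0, slot 0 empty => index 0.
Insert 972: h=1, slots 1,2 occupied => index 3.
Table: [782, 343, 173, 972, ., ., 715, 718, 840, 537, 384, 367, 894, 775, ., ., .]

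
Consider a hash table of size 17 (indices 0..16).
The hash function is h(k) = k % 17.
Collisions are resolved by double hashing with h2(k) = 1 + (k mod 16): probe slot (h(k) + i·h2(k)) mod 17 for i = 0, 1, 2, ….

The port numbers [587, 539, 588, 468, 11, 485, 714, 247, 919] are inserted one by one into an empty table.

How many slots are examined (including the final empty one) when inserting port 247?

3

Insert 587: h=9, slot 9 empty => index 9.
Insert 539: h=12, slot 12 empty => index 12.
Insert 588: h=10, slot 10 empty => index 10.
Insert 468: h=9, h2=5, slot 9 occupied => index 14.
Insert 11: h=11, slot 11 empty => index 11.
Insert 485: h=9, h2=6, slot 9 occupied => index 15.
Insert 714: h=0, slot 0 empty => index 0.
Insert 247: h=9, h2=8, slots 9,0 occupied => index 8.
Insert 919: h=1, slot 1 empty => index 1.
Table: [714, 919, -, -, -, -, -, -, 247, 587, 588, 11, 539, -, 468, 485, -]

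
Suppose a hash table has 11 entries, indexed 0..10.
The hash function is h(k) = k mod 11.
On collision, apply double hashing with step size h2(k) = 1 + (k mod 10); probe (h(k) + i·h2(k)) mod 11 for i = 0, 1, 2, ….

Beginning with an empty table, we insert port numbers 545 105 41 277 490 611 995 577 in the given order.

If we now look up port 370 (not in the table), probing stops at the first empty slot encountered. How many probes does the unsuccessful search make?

3

545: h=6 => slot 6
105: h=6, h2=6, probe 6,1 => slot 1
41: h=8 => slot 8
277: h=2 => slot 2
490: h=6, h2=1, probe 6,7 => slot 7
611: h=6, h2=2, probe 6,8,10 => slot 10
995: h=5 => slot 5
577: h=5, h2=8, probe 5,2,10,7,4 => slot 4
Table: [—, 105, 277, —, 577, 995, 545, 490, 41, —, 611]
Lookup 370: h=7, h2=1, probe 7,8,9 → slot 9 empty, not found.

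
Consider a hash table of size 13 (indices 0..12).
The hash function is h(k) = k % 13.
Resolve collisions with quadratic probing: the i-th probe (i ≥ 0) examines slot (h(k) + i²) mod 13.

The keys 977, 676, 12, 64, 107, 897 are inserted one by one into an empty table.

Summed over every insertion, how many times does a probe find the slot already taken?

4

977 hashes to 2; slot 2 is free -> place at 2.
676 hashes to 0; slot 0 is free -> place at 0.
12 hashes to 12; slot 12 is free -> place at 12.
64 hashes to 12; 12,0 taken -> place at 3.
107 hashes to 3; 3 taken -> place at 4.
897 hashes to 0; 0 taken -> place at 1.
Table: [676, 897, 977, 64, 107, ., ., ., ., ., ., ., 12]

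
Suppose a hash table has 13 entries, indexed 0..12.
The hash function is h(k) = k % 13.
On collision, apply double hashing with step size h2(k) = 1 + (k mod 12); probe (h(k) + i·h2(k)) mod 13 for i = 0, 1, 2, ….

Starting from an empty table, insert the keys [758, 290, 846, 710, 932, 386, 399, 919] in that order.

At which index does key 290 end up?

758: h=4 -> slot 4
290: h=4, h2=3, probe 4,7 -> slot 7
846: h=1 -> slot 1
710: h=8 -> slot 8
932: h=9 -> slot 9
386: h=9, h2=3, probe 9,12 -> slot 12
399: h=9, h2=4, probe 9,0 -> slot 0
919: h=9, h2=8, probe 9,4,12,7,2 -> slot 2
Table: [399, 846, 919, -, 758, -, -, 290, 710, 932, -, -, 386]

7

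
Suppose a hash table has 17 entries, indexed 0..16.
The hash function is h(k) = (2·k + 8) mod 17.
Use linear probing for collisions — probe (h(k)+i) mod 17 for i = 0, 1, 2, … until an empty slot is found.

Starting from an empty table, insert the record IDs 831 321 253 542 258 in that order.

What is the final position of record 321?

5

831: h=4 -> slot 4
321: h=4, probe 4,5 -> slot 5
253: h=4, probe 4,5,6 -> slot 6
542: h=4, probe 4,5,6,7 -> slot 7
258: h=14 -> slot 14
Table: [., ., ., ., 831, 321, 253, 542, ., ., ., ., ., ., 258, ., .]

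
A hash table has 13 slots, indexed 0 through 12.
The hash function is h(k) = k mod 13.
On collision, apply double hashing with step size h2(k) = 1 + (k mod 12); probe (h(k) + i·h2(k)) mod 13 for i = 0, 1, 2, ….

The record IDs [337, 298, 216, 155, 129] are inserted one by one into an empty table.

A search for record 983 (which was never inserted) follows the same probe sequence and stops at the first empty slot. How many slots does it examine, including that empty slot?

2

337: h=12 → slot 12
298: h=12, h2=11, probe 12,10 → slot 10
216: h=8 → slot 8
155: h=12, h2=12, probe 12,11 → slot 11
129: h=12, h2=10, probe 12,9 → slot 9
Table: [∅, ∅, ∅, ∅, ∅, ∅, ∅, ∅, 216, 129, 298, 155, 337]
Lookup 983: h=8, h2=12, probe 8,7 → slot 7 empty, not found.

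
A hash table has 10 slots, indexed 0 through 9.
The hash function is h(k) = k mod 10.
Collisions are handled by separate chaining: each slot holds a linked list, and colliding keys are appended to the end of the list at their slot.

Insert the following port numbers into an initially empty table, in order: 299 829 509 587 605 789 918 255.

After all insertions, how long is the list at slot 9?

4

299 -> bucket 9
829 -> bucket 9 (collision)
509 -> bucket 9 (collision)
587 -> bucket 7
605 -> bucket 5
789 -> bucket 9 (collision)
918 -> bucket 8
255 -> bucket 5 (collision)
Final buckets:
0: -
1: -
2: -
3: -
4: -
5: 605 -> 255
6: -
7: 587
8: 918
9: 299 -> 829 -> 509 -> 789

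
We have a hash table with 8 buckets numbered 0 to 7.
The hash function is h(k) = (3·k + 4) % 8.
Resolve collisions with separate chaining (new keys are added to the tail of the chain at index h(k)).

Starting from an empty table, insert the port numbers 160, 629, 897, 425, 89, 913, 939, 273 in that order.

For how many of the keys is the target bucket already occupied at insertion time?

4

160 -> bucket 4
629 -> bucket 3
897 -> bucket 7
425 -> bucket 7 (collision)
89 -> bucket 7 (collision)
913 -> bucket 7 (collision)
939 -> bucket 5
273 -> bucket 7 (collision)
Final buckets:
0: -
1: -
2: -
3: 629
4: 160
5: 939
6: -
7: 897 -> 425 -> 89 -> 913 -> 273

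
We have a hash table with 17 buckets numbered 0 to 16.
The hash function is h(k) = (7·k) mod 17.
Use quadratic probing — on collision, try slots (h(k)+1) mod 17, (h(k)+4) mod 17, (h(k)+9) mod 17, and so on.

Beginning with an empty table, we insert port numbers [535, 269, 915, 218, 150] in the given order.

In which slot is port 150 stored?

12

535: h=5 => slot 5
269: h=13 => slot 13
915: h=13, probe 13,14 => slot 14
218: h=13, probe 13,14,0 => slot 0
150: h=13, probe 13,14,0,5,12 => slot 12
Table: [218, ., ., ., ., 535, ., ., ., ., ., ., 150, 269, 915, ., .]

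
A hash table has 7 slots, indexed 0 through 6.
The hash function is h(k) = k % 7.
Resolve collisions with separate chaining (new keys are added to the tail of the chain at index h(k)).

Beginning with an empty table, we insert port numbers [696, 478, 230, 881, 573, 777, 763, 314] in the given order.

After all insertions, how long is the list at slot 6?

696 -> bucket 3
478 -> bucket 2
230 -> bucket 6
881 -> bucket 6 (collision)
573 -> bucket 6 (collision)
777 -> bucket 0
763 -> bucket 0 (collision)
314 -> bucket 6 (collision)
Final buckets:
0: 777 -> 763
1: ∅
2: 478
3: 696
4: ∅
5: ∅
6: 230 -> 881 -> 573 -> 314

4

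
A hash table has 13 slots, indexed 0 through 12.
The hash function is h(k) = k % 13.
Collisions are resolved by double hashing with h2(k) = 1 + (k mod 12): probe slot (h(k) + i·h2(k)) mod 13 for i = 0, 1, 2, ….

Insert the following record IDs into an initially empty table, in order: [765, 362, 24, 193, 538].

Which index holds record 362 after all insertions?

765 hashes to 11; slot 11 is free -> place at 11.
362 hashes to 11, h2=3; 11 taken -> place at 1.
24 hashes to 11, h2=1; 11 taken -> place at 12.
193 hashes to 11, h2=2; 11 taken -> place at 0.
538 hashes to 5; slot 5 is free -> place at 5.
Table: [193, 362, ∅, ∅, ∅, 538, ∅, ∅, ∅, ∅, ∅, 765, 24]

1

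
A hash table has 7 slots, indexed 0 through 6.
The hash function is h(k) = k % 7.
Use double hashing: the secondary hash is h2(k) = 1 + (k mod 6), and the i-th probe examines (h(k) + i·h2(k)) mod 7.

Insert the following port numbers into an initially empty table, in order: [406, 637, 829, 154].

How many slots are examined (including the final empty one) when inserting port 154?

Insert 406: h=0, slot 0 empty → index 0.
Insert 637: h=0, h2=2, slot 0 occupied → index 2.
Insert 829: h=3, slot 3 empty → index 3.
Insert 154: h=0, h2=5, slot 0 occupied → index 5.
Table: [406, ∅, 637, 829, ∅, 154, ∅]

2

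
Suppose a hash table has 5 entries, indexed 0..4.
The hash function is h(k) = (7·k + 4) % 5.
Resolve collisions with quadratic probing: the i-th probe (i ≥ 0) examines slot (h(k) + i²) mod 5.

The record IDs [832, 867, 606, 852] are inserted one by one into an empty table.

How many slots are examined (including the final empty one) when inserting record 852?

3

Insert 832: h=3, slot 3 empty -> index 3.
Insert 867: h=3, slot 3 occupied -> index 4.
Insert 606: h=1, slot 1 empty -> index 1.
Insert 852: h=3, slots 3,4 occupied -> index 2.
Table: [., 606, 852, 832, 867]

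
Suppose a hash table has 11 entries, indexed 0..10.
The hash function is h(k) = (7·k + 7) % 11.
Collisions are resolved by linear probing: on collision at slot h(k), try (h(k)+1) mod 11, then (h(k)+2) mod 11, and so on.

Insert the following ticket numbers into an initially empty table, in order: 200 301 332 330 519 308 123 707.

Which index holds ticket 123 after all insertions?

3

200 hashes to 10; slot 10 is free → place at 10.
301 hashes to 2; slot 2 is free → place at 2.
332 hashes to 10; 10 taken → place at 0.
330 hashes to 7; slot 7 is free → place at 7.
519 hashes to 10; 10,0 taken → place at 1.
308 hashes to 7; 7 taken → place at 8.
123 hashes to 10; 10,0,1,2 taken → place at 3.
707 hashes to 6; slot 6 is free → place at 6.
Table: [332, 519, 301, 123, ., ., 707, 330, 308, ., 200]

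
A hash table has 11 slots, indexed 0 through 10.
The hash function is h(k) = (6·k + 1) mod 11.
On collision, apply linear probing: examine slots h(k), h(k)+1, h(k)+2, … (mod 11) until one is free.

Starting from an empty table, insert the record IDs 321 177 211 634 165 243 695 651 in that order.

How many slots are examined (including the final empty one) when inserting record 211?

2

Insert 321: h=2, slot 2 empty -> index 2.
Insert 177: h=7, slot 7 empty -> index 7.
Insert 211: h=2, slot 2 occupied -> index 3.
Insert 634: h=10, slot 10 empty -> index 10.
Insert 165: h=1, slot 1 empty -> index 1.
Insert 243: h=7, slot 7 occupied -> index 8.
Insert 695: h=2, slots 2,3 occupied -> index 4.
Insert 651: h=2, slots 2,3,4 occupied -> index 5.
Table: [-, 165, 321, 211, 695, 651, -, 177, 243, -, 634]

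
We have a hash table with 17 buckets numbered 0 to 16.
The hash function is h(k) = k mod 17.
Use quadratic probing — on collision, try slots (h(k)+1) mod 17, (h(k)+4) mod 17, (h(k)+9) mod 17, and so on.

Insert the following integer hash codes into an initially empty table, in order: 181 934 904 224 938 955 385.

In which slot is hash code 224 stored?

181 hashes to 11; slot 11 is free => place at 11.
934 hashes to 16; slot 16 is free => place at 16.
904 hashes to 3; slot 3 is free => place at 3.
224 hashes to 3; 3 taken => place at 4.
938 hashes to 3; 3,4 taken => place at 7.
955 hashes to 3; 3,4,7 taken => place at 12.
385 hashes to 11; 11,12 taken => place at 15.
Table: [—, —, —, 904, 224, —, —, 938, —, —, —, 181, 955, —, —, 385, 934]

4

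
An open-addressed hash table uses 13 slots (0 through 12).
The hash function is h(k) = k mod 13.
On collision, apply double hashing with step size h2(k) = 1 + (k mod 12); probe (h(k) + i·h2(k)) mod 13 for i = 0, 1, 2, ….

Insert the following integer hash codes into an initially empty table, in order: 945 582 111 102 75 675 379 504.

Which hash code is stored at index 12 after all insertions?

675

945 hashes to 9; slot 9 is free => place at 9.
582 hashes to 10; slot 10 is free => place at 10.
111 hashes to 7; slot 7 is free => place at 7.
102 hashes to 11; slot 11 is free => place at 11.
75 hashes to 10, h2=4; 10 taken => place at 1.
675 hashes to 12; slot 12 is free => place at 12.
379 hashes to 2; slot 2 is free => place at 2.
504 hashes to 10, h2=1; 10,11,12 taken => place at 0.
Table: [504, 75, 379, ∅, ∅, ∅, ∅, 111, ∅, 945, 582, 102, 675]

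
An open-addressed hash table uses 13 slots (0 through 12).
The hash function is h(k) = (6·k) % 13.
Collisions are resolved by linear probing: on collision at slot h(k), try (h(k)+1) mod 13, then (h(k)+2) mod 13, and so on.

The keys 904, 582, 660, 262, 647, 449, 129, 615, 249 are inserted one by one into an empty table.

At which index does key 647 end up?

10

Insert 904: h=3, slot 3 empty -> index 3.
Insert 582: h=8, slot 8 empty -> index 8.
Insert 660: h=8, slot 8 occupied -> index 9.
Insert 262: h=12, slot 12 empty -> index 12.
Insert 647: h=8, slots 8,9 occupied -> index 10.
Insert 449: h=3, slot 3 occupied -> index 4.
Insert 129: h=7, slot 7 empty -> index 7.
Insert 615: h=11, slot 11 empty -> index 11.
Insert 249: h=12, slot 12 occupied -> index 0.
Table: [249, _, _, 904, 449, _, _, 129, 582, 660, 647, 615, 262]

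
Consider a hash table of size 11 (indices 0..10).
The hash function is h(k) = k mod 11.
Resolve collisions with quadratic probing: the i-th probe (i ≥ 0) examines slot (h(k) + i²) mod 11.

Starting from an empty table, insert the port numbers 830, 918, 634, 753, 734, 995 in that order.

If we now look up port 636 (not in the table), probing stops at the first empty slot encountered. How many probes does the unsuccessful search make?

830 hashes to 5; slot 5 is free -> place at 5.
918 hashes to 5; 5 taken -> place at 6.
634 hashes to 7; slot 7 is free -> place at 7.
753 hashes to 5; 5,6 taken -> place at 9.
734 hashes to 8; slot 8 is free -> place at 8.
995 hashes to 5; 5,6,9 taken -> place at 3.
Table: [-, -, -, 995, -, 830, 918, 634, 734, 753, -]
Lookup 636: h=9, probe 9,10 → slot 10 empty, not found.

2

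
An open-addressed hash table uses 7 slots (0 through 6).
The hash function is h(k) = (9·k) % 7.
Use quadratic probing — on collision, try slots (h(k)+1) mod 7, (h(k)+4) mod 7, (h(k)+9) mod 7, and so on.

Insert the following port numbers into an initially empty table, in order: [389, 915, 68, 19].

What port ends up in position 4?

389 hashes to 1; slot 1 is free => place at 1.
915 hashes to 3; slot 3 is free => place at 3.
68 hashes to 3; 3 taken => place at 4.
19 hashes to 3; 3,4 taken => place at 0.
Table: [19, 389, ., 915, 68, ., .]

68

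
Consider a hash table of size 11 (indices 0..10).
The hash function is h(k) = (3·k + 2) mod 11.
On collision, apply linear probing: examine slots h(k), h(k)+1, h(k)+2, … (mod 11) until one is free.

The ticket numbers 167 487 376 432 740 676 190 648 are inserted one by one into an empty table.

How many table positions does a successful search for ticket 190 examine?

4

167 hashes to 8; slot 8 is free => place at 8.
487 hashes to 0; slot 0 is free => place at 0.
376 hashes to 8; 8 taken => place at 9.
432 hashes to 0; 0 taken => place at 1.
740 hashes to 0; 0,1 taken => place at 2.
676 hashes to 6; slot 6 is free => place at 6.
190 hashes to 0; 0,1,2 taken => place at 3.
648 hashes to 10; slot 10 is free => place at 10.
Table: [487, 432, 740, 190, ∅, ∅, 676, ∅, 167, 376, 648]
Lookup 190: h=0, probe 0,1,2,3 → found at 3.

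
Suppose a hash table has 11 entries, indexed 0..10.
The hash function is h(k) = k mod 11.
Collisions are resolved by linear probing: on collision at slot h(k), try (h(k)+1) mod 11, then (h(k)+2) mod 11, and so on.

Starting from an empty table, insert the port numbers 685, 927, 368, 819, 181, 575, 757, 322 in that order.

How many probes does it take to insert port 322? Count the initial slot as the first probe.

685 hashes to 3; slot 3 is free -> place at 3.
927 hashes to 3; 3 taken -> place at 4.
368 hashes to 5; slot 5 is free -> place at 5.
819 hashes to 5; 5 taken -> place at 6.
181 hashes to 5; 5,6 taken -> place at 7.
575 hashes to 3; 3,4,5,6,7 taken -> place at 8.
757 hashes to 9; slot 9 is free -> place at 9.
322 hashes to 3; 3,4,5,6,7,8,9 taken -> place at 10.
Table: [., ., ., 685, 927, 368, 819, 181, 575, 757, 322]

8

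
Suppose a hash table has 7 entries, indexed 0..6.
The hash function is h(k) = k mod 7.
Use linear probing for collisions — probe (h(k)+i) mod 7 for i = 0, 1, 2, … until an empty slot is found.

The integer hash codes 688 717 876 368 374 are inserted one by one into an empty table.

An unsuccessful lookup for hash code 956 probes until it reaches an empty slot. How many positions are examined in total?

3

688 hashes to 2; slot 2 is free → place at 2.
717 hashes to 3; slot 3 is free → place at 3.
876 hashes to 1; slot 1 is free → place at 1.
368 hashes to 4; slot 4 is free → place at 4.
374 hashes to 3; 3,4 taken → place at 5.
Table: [-, 876, 688, 717, 368, 374, -]
Lookup 956: h=4, probe 4,5,6 → slot 6 empty, not found.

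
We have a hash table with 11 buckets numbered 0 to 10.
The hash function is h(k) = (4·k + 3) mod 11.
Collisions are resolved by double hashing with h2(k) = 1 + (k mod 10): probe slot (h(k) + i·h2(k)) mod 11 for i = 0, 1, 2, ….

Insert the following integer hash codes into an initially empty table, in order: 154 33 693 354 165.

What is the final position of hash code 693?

0

154 hashes to 3; slot 3 is free → place at 3.
33 hashes to 3, h2=4; 3 taken → place at 7.
693 hashes to 3, h2=4; 3,7 taken → place at 0.
354 hashes to 0, h2=5; 0 taken → place at 5.
165 hashes to 3, h2=6; 3 taken → place at 9.
Table: [693, -, -, 154, -, 354, -, 33, -, 165, -]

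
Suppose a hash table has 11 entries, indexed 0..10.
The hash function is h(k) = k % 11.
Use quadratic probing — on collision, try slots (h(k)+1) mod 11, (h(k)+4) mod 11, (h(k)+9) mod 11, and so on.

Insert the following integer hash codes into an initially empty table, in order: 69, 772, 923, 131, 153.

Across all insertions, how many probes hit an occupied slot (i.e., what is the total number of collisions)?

Insert 69: h=3, slot 3 empty → index 3.
Insert 772: h=2, slot 2 empty → index 2.
Insert 923: h=10, slot 10 empty → index 10.
Insert 131: h=10, slot 10 occupied → index 0.
Insert 153: h=10, slots 10,0,3 occupied → index 8.
Table: [131, _, 772, 69, _, _, _, _, 153, _, 923]

4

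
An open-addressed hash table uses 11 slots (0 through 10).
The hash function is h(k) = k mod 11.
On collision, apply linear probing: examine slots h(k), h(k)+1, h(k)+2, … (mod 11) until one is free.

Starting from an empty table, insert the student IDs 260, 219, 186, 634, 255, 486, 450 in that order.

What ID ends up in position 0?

186

260 hashes to 7; slot 7 is free => place at 7.
219 hashes to 10; slot 10 is free => place at 10.
186 hashes to 10; 10 taken => place at 0.
634 hashes to 7; 7 taken => place at 8.
255 hashes to 2; slot 2 is free => place at 2.
486 hashes to 2; 2 taken => place at 3.
450 hashes to 10; 10,0 taken => place at 1.
Table: [186, 450, 255, 486, _, _, _, 260, 634, _, 219]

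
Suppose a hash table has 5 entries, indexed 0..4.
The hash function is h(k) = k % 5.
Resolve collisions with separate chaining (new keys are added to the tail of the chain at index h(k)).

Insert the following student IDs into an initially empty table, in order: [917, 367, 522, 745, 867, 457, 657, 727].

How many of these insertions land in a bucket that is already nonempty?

917 -> bucket 2
367 -> bucket 2 (collision)
522 -> bucket 2 (collision)
745 -> bucket 0
867 -> bucket 2 (collision)
457 -> bucket 2 (collision)
657 -> bucket 2 (collision)
727 -> bucket 2 (collision)
Final buckets:
0: 745
1: —
2: 917 -> 367 -> 522 -> 867 -> 457 -> 657 -> 727
3: —
4: —

6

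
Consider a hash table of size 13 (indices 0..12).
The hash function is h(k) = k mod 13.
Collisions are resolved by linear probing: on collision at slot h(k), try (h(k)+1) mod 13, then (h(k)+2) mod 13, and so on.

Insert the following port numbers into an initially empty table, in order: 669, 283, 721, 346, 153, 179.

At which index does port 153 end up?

11

669 hashes to 6; slot 6 is free -> place at 6.
283 hashes to 10; slot 10 is free -> place at 10.
721 hashes to 6; 6 taken -> place at 7.
346 hashes to 8; slot 8 is free -> place at 8.
153 hashes to 10; 10 taken -> place at 11.
179 hashes to 10; 10,11 taken -> place at 12.
Table: [-, -, -, -, -, -, 669, 721, 346, -, 283, 153, 179]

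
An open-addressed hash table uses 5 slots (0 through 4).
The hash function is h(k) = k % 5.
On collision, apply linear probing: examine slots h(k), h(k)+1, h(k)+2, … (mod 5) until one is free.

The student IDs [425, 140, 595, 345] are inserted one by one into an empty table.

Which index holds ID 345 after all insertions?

3

425: h=0 => slot 0
140: h=0, probe 0,1 => slot 1
595: h=0, probe 0,1,2 => slot 2
345: h=0, probe 0,1,2,3 => slot 3
Table: [425, 140, 595, 345, _]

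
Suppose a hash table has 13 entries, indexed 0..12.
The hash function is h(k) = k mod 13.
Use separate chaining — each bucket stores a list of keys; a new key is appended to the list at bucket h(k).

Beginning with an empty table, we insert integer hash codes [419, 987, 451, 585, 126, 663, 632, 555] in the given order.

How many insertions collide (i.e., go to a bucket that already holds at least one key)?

3

419 -> bucket 3
987 -> bucket 12
451 -> bucket 9
585 -> bucket 0
126 -> bucket 9 (collision)
663 -> bucket 0 (collision)
632 -> bucket 8
555 -> bucket 9 (collision)
Final buckets:
0: 585 -> 663
1: ∅
2: ∅
3: 419
4: ∅
5: ∅
6: ∅
7: ∅
8: 632
9: 451 -> 126 -> 555
10: ∅
11: ∅
12: 987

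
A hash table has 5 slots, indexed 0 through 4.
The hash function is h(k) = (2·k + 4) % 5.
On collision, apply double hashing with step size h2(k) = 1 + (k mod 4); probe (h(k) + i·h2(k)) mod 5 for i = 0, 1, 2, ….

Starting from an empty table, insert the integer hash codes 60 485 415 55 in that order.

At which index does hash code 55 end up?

2

60 hashes to 4; slot 4 is free => place at 4.
485 hashes to 4, h2=2; 4 taken => place at 1.
415 hashes to 4, h2=4; 4 taken => place at 3.
55 hashes to 4, h2=4; 4,3 taken => place at 2.
Table: [_, 485, 55, 415, 60]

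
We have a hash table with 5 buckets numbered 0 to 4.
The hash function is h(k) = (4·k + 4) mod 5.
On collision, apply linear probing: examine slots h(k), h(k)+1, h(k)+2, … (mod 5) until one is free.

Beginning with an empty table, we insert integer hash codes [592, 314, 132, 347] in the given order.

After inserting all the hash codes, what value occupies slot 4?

592: h=2 -> slot 2
314: h=0 -> slot 0
132: h=2, probe 2,3 -> slot 3
347: h=2, probe 2,3,4 -> slot 4
Table: [314, ., 592, 132, 347]

347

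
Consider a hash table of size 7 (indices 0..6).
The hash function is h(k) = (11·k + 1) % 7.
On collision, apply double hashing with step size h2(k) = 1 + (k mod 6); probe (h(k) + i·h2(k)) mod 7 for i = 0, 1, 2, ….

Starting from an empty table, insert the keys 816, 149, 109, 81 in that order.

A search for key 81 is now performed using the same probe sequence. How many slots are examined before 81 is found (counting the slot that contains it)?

2

Insert 816: h=3, slot 3 empty → index 3.
Insert 149: h=2, slot 2 empty → index 2.
Insert 109: h=3, h2=2, slot 3 occupied → index 5.
Insert 81: h=3, h2=4, slot 3 occupied → index 0.
Table: [81, ., 149, 816, ., 109, .]
Lookup 81: h=3, h2=4, probe 3,0 → found at 0.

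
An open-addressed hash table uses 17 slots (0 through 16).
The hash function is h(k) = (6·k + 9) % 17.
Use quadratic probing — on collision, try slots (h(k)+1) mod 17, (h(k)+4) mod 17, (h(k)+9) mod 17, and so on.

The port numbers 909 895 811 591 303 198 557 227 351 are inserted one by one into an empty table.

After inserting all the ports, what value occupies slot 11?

909 hashes to 6; slot 6 is free → place at 6.
895 hashes to 7; slot 7 is free → place at 7.
811 hashes to 13; slot 13 is free → place at 13.
591 hashes to 2; slot 2 is free → place at 2.
303 hashes to 8; slot 8 is free → place at 8.
198 hashes to 7; 7,8 taken → place at 11.
557 hashes to 2; 2 taken → place at 3.
227 hashes to 11; 11 taken → place at 12.
351 hashes to 7; 7,8,11 taken → place at 16.
Table: [., ., 591, 557, ., ., 909, 895, 303, ., ., 198, 227, 811, ., ., 351]

198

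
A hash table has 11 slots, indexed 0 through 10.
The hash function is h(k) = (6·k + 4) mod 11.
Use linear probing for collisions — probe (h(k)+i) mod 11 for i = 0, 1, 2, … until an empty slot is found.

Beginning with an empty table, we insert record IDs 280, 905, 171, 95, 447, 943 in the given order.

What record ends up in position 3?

280: h=1 => slot 1
905: h=0 => slot 0
171: h=7 => slot 7
95: h=2 => slot 2
447: h=2, probe 2,3 => slot 3
943: h=8 => slot 8
Table: [905, 280, 95, 447, -, -, -, 171, 943, -, -]

447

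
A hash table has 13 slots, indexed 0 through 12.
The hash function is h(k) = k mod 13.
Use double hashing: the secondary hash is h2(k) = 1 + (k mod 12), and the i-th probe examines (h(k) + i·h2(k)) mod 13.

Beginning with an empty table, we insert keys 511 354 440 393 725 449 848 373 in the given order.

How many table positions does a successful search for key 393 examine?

Insert 511: h=4, slot 4 empty -> index 4.
Insert 354: h=3, slot 3 empty -> index 3.
Insert 440: h=11, slot 11 empty -> index 11.
Insert 393: h=3, h2=10, slot 3 occupied -> index 0.
Insert 725: h=10, slot 10 empty -> index 10.
Insert 449: h=7, slot 7 empty -> index 7.
Insert 848: h=3, h2=9, slot 3 occupied -> index 12.
Insert 373: h=9, slot 9 empty -> index 9.
Table: [393, —, —, 354, 511, —, —, 449, —, 373, 725, 440, 848]
Lookup 393: h=3, h2=10, probe 3,0 → found at 0.

2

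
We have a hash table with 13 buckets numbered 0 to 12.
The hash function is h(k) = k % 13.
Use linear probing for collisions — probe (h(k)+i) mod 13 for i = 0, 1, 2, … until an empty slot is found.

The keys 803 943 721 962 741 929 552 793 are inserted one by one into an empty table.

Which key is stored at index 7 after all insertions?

Insert 803: h=10, slot 10 empty → index 10.
Insert 943: h=7, slot 7 empty → index 7.
Insert 721: h=6, slot 6 empty → index 6.
Insert 962: h=0, slot 0 empty → index 0.
Insert 741: h=0, slot 0 occupied → index 1.
Insert 929: h=6, slots 6,7 occupied → index 8.
Insert 552: h=6, slots 6,7,8 occupied → index 9.
Insert 793: h=0, slots 0,1 occupied → index 2.
Table: [962, 741, 793, ., ., ., 721, 943, 929, 552, 803, ., .]

943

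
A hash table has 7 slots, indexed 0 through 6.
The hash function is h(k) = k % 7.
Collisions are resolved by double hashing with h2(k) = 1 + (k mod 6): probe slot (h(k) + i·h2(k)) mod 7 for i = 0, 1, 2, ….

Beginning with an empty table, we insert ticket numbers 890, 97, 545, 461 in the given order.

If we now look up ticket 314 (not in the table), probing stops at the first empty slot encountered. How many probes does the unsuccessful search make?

890: h=1 → slot 1
97: h=6 → slot 6
545: h=6, h2=6, probe 6,5 → slot 5
461: h=6, h2=6, probe 6,5,4 → slot 4
Table: [_, 890, _, _, 461, 545, 97]
Lookup 314: h=6, h2=3, probe 6,2 → slot 2 empty, not found.

2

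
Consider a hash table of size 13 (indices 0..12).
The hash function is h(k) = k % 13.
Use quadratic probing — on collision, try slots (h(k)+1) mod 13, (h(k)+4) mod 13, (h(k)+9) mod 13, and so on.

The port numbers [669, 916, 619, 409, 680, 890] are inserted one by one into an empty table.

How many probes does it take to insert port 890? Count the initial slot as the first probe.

669 hashes to 6; slot 6 is free => place at 6.
916 hashes to 6; 6 taken => place at 7.
619 hashes to 8; slot 8 is free => place at 8.
409 hashes to 6; 6,7 taken => place at 10.
680 hashes to 4; slot 4 is free => place at 4.
890 hashes to 6; 6,7,10 taken => place at 2.
Table: [—, —, 890, —, 680, —, 669, 916, 619, —, 409, —, —]

4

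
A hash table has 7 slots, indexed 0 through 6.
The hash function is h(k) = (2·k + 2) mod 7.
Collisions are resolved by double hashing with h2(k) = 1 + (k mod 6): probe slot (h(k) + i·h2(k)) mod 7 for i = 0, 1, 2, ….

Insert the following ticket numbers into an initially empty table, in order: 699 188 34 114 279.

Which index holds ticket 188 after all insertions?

3

Insert 699: h=0, slot 0 empty → index 0.
Insert 188: h=0, h2=3, slot 0 occupied → index 3.
Insert 34: h=0, h2=5, slot 0 occupied → index 5.
Insert 114: h=6, slot 6 empty → index 6.
Insert 279: h=0, h2=4, slot 0 occupied → index 4.
Table: [699, _, _, 188, 279, 34, 114]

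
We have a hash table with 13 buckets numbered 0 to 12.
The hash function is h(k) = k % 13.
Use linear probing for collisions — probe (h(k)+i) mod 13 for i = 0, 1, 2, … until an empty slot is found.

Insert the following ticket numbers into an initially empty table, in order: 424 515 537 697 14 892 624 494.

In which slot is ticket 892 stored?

Insert 424: h=8, slot 8 empty -> index 8.
Insert 515: h=8, slot 8 occupied -> index 9.
Insert 537: h=4, slot 4 empty -> index 4.
Insert 697: h=8, slots 8,9 occupied -> index 10.
Insert 14: h=1, slot 1 empty -> index 1.
Insert 892: h=8, slots 8,9,10 occupied -> index 11.
Insert 624: h=0, slot 0 empty -> index 0.
Insert 494: h=0, slots 0,1 occupied -> index 2.
Table: [624, 14, 494, ., 537, ., ., ., 424, 515, 697, 892, .]

11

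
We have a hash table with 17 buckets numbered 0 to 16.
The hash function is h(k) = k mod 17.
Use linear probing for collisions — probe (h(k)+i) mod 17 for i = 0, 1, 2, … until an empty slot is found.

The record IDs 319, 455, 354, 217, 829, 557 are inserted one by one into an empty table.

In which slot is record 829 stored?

0

319: h=13 -> slot 13
455: h=13, probe 13,14 -> slot 14
354: h=14, probe 14,15 -> slot 15
217: h=13, probe 13,14,15,16 -> slot 16
829: h=13, probe 13,14,15,16,0 -> slot 0
557: h=13, probe 13,14,15,16,0,1 -> slot 1
Table: [829, 557, -, -, -, -, -, -, -, -, -, -, -, 319, 455, 354, 217]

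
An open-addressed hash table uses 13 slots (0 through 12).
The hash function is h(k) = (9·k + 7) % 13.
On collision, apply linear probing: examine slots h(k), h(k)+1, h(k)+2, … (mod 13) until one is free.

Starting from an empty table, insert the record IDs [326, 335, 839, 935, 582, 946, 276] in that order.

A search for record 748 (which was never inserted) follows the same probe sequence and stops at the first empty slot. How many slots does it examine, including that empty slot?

326: h=3 => slot 3
335: h=6 => slot 6
839: h=5 => slot 5
935: h=11 => slot 11
582: h=6, probe 6,7 => slot 7
946: h=6, probe 6,7,8 => slot 8
276: h=8, probe 8,9 => slot 9
Table: [-, -, -, 326, -, 839, 335, 582, 946, 276, -, 935, -]
Lookup 748: h=5, probe 5,6,7,8,9,10 → slot 10 empty, not found.

6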